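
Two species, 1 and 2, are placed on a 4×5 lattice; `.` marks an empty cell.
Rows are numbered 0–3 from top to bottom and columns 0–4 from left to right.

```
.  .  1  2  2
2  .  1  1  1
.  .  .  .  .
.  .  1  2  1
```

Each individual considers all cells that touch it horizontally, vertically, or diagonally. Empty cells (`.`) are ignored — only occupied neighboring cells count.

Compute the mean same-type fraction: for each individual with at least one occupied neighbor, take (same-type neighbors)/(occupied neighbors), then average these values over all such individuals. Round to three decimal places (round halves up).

(0,2)1 2/3
(0,3)2 1/5
(0,4)2 1/3
(1,0)2 — no occupied neighbors
(1,2)1 2/3
(1,3)1 3/5
(1,4)1 1/3
(3,2)1 0/1
(3,3)2 0/2
(3,4)1 0/1
Sum over 9 individuals: 2/3 + 1/5 + 1/3 + 2/3 + 3/5 + 1/3 + 0/1 + 0/2 + 0/1 = 14/5; mean = 14/5 ÷ 9 = 14/45 = 0.311111… → 0.311.

0.311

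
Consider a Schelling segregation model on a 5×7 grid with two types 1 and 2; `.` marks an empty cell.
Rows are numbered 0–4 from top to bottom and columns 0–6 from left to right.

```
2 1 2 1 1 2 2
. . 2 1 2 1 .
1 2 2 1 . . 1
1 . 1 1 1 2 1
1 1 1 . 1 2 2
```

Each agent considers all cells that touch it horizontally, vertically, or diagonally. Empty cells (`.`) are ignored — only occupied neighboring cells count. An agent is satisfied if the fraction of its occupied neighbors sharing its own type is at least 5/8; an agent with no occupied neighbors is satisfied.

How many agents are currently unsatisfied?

20

Row 0: (0,0)2 0/1 not · (0,1)1 0/3 not · (0,2)2 1/4 not · (0,3)1 2/5 not · (0,4)1 3/5 not · (0,5)2 2/4 not · (0,6)2 1/2 not
Row 1: (1,2)2 3/7 not · (1,3)1 3/7 not · (1,4)2 1/6 not · (1,5)1 2/5 not
Row 2: (2,0)1 1/2 not · (2,1)2 2/5 not · (2,2)2 2/6 not · (2,3)1 4/7 not · (2,6)1 2/3 satisfied
Row 3: (3,0)1 3/4 satisfied · (3,2)1 4/6 satisfied · (3,3)1 5/6 satisfied · (3,4)1 3/5 not · (3,5)2 2/6 not · (3,6)1 1/4 not
Row 4: (4,0)1 2/2 satisfied · (4,1)1 4/4 satisfied · (4,2)1 3/3 satisfied · (4,4)1 2/4 not · (4,5)2 2/5 not · (4,6)2 2/3 satisfied
Unsatisfied: (0,0), (0,1), (0,2), (0,3), (0,4), (0,5), (0,6), (1,2), (1,3), (1,4), (1,5), (2,0), (2,1), (2,2), (2,3), (3,4), (3,5), (3,6), (4,4), (4,5) — 20 in total.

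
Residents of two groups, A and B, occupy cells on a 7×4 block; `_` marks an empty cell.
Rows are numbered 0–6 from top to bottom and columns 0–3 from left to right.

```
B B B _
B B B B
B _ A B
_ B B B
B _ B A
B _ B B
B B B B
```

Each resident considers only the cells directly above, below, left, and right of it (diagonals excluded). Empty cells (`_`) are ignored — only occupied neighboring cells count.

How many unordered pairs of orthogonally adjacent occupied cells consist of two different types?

6

Scan each occupied cell's neighbors to the right and below so each pair is counted once.
From row 0: 0 unlike of 5 pairs (running 0/5).
From row 1: 1 unlike of 6 pairs (running 1/11).
From row 2: 2 unlike of 3 pairs (running 3/14).
From row 3: 1 unlike of 4 pairs (running 4/18).
From row 4: 2 unlike of 4 pairs (running 6/22).
From row 5: 0 unlike of 4 pairs (running 6/26).
From row 6: 0 unlike of 3 pairs (running 6/29).
Total adjacent occupied pairs: 29; unlike-type pairs: 6.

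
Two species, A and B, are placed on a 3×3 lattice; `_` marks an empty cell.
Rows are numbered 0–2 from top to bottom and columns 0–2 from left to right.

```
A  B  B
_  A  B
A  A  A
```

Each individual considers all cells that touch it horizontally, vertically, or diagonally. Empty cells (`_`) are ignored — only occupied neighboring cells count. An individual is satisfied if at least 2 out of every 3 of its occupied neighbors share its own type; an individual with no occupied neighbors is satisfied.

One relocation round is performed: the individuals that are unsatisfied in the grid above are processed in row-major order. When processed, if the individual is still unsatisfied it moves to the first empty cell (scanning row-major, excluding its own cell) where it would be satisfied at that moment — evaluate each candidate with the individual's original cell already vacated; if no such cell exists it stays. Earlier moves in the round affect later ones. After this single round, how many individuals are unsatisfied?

Initially unsatisfied (in order): (0,0), (0,1), (1,1), (1,2).
  (0,0) → (1,0).
  (0,1): no empty cell satisfies it; stays.
  (1,1): no empty cell satisfies it; stays.
  (1,2): no empty cell satisfies it; stays.
Resulting grid:
_ B B
A A B
A A A
Unsatisfied now: (0,1), (1,1), (1,2).

3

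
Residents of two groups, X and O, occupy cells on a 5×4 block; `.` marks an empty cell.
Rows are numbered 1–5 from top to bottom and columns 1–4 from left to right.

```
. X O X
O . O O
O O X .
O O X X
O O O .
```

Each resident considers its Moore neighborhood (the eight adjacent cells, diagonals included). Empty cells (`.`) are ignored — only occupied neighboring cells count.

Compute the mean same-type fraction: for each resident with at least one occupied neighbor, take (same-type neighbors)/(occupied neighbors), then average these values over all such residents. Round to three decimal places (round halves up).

0.579

Row 1: (1,2)X 0/3 · (1,3)O 2/4 · (1,4)X 0/3
Row 2: (2,1)O 2/3 · (2,3)O 3/6 · (2,4)O 2/4
Row 3: (3,1)O 4/4 · (3,2)O 5/7 · (3,3)X 2/6
Row 4: (4,1)O 5/5 · (4,2)O 6/8 · (4,3)X 2/6 · (4,4)X 2/3
Row 5: (5,1)O 3/3 · (5,2)O 4/5 · (5,3)O 2/4
Sum over 16 residents: 0/3 + 2/4 + 0/3 + 2/3 + 3/6 + 2/4 + 4/4 + 5/7 + 2/6 + 5/5 + 6/8 + 2/6 + 2/3 + 3/3 + 4/5 + 2/4 = 1297/140; mean = 1297/140 ÷ 16 = 1297/2240 = 0.579017… → 0.579.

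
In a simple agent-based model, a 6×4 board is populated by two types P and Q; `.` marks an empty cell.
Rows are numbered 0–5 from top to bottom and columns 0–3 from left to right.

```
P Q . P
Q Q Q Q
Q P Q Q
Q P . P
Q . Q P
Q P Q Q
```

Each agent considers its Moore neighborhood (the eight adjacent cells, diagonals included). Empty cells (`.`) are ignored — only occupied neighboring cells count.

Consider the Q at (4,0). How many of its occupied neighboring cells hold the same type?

2

Occupied neighbors of (4,0): (3,0)=Q, (3,1)=P, (5,0)=Q, (5,1)=P.
Same type (Q): 2 of 4.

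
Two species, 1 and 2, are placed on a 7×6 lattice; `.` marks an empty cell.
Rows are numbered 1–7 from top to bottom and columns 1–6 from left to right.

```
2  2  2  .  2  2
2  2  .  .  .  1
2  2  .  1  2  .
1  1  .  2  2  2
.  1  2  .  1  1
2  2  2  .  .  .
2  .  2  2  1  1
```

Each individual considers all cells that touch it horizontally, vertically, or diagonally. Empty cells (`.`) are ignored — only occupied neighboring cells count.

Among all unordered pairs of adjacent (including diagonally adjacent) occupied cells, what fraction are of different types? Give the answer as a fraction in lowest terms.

Scan each occupied cell's neighbors to the right and below (and the two forward diagonals) so each pair is counted once.
From row 1: 2 unlike of 10 pairs (running 2/10).
From row 2: 1 unlike of 6 pairs (running 3/16).
From row 3: 7 unlike of 11 pairs (running 10/27).
From row 4: 6 unlike of 12 pairs (running 16/39).
From row 5: 4 unlike of 7 pairs (running 20/46).
From row 6: 0 unlike of 7 pairs (running 20/53).
From row 7: 1 unlike of 3 pairs (running 21/56).
Total adjacent occupied pairs: 56; unlike-type pairs: 21.
21/56 reduces to 3/8.

3/8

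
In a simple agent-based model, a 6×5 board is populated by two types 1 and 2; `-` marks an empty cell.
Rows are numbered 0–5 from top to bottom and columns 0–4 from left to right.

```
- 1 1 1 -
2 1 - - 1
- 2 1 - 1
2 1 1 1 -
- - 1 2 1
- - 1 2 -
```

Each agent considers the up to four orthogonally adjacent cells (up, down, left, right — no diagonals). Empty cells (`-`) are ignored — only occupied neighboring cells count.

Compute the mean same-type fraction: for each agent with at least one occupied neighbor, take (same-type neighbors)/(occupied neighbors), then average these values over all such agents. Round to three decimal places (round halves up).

Row 0: (0,1)1 2/2 · (0,2)1 2/2 · (0,3)1 1/1
Row 1: (1,0)2 0/1 · (1,1)1 1/3 · (1,4)1 1/1
Row 2: (2,1)2 0/3 · (2,2)1 1/2 · (2,4)1 1/1
Row 3: (3,0)2 0/1 · (3,1)1 1/3 · (3,2)1 4/4 · (3,3)1 1/2
Row 4: (4,2)1 2/3 · (4,3)2 1/4 · (4,4)1 0/1
Row 5: (5,2)1 1/2 · (5,3)2 1/2
Sum over 18 agents: 2/2 + 2/2 + 1/1 + 0/1 + 1/3 + 1/1 + 0/3 + 1/2 + 1/1 + 0/1 + 1/3 + 4/4 + 1/2 + 2/3 + 1/4 + 0/1 + 1/2 + 1/2 = 115/12; mean = 115/12 ÷ 18 = 115/216 = 0.532407… → 0.532.

0.532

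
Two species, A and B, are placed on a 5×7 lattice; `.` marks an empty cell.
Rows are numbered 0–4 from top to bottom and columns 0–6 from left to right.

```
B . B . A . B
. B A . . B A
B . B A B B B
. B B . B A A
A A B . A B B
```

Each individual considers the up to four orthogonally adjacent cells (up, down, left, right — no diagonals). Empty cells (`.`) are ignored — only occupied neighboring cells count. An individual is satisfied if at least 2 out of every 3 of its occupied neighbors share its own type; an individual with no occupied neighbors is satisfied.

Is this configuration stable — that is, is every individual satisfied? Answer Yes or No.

(0,0)B 0/0 satisfied
(0,2)B 0/1 not
(0,4)A 0/0 satisfied
(0,6)B 0/1 not
(1,1)B 0/1 not
(1,2)A 0/3 not
(1,5)B 1/2 not
(1,6)A 0/3 not
(2,0)B 0/0 satisfied
(2,2)B 1/3 not
(2,3)A 0/2 not
(2,4)B 2/3 satisfied
(2,5)B 3/4 satisfied
(2,6)B 1/3 not
(3,1)B 1/2 not
(3,2)B 3/3 satisfied
(3,4)B 1/3 not
(3,5)A 1/4 not
(3,6)A 1/3 not
(4,0)A 1/1 satisfied
(4,1)A 1/3 not
(4,2)B 1/2 not
(4,4)A 0/2 not
(4,5)B 1/3 not
(4,6)B 1/2 not
For instance (0,2) has only 0/1 same-type neighbors, below 2/3.

No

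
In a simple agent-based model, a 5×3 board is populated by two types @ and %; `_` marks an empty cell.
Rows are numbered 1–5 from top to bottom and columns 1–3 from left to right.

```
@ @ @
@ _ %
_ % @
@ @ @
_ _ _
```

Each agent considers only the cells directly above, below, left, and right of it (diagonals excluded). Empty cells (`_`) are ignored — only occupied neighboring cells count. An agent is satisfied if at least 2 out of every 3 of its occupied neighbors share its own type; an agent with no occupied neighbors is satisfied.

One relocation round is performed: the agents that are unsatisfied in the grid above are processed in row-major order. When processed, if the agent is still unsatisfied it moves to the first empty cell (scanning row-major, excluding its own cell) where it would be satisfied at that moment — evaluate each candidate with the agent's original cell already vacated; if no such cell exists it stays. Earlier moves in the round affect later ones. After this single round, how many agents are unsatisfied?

Initially unsatisfied (in order): (1,3), (2,3), (3,2), (3,3).
  (1,3) → (3,1).
  (2,3): no empty cell satisfies it; stays.
  (3,2): no empty cell satisfies it; stays.
  (3,3) → (5,1).
Resulting grid:
@ @ _
@ _ %
@ % _
@ @ @
@ _ _
Unsatisfied now: (3,2).

1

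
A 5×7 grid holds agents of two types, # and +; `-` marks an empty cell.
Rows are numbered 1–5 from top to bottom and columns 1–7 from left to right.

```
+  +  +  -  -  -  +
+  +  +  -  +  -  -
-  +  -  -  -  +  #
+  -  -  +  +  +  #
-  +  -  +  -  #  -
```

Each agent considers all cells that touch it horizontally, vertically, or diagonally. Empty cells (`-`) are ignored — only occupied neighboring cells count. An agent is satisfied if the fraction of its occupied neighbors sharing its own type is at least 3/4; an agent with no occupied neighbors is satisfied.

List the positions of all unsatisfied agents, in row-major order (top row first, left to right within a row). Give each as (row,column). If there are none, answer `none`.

(3,6), (3,7), (4,6), (4,7), (5,6)

(1,1)+ 3/3 ✓
(1,2)+ 5/5 ✓
(1,3)+ 3/3 ✓
(1,7)+ 0/0 ✓
(2,1)+ 4/4 ✓
(2,2)+ 6/6 ✓
(2,3)+ 4/4 ✓
(2,5)+ 1/1 ✓
(3,2)+ 4/4 ✓
(3,6)+ 3/5 ✗
(3,7)# 1/3 ✗
(4,1)+ 2/2 ✓
(4,4)+ 2/2 ✓
(4,5)+ 4/5 ✓
(4,6)+ 2/5 ✗
(4,7)# 2/4 ✗
(5,2)+ 1/1 ✓
(5,4)+ 2/2 ✓
(5,6)# 1/3 ✗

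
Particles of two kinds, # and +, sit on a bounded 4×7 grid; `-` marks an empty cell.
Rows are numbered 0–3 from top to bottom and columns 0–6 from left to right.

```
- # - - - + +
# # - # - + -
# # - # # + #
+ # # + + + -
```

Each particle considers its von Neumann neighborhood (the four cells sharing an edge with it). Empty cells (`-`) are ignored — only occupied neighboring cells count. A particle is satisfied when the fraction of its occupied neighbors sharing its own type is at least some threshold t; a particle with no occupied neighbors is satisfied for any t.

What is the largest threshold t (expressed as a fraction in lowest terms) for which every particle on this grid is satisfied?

Row 0: (0,1)# 1/1 · (0,5)+ 2/2 · (0,6)+ 1/1
Row 1: (1,0)# 2/2 · (1,1)# 3/3 · (1,3)# 1/1 · (1,5)+ 2/2
Row 2: (2,0)# 2/3 · (2,1)# 3/3 · (2,3)# 2/3 · (2,4)# 1/3 · (2,5)+ 2/4 · (2,6)# 0/1
Row 3: (3,0)+ 0/2 · (3,1)# 2/3 · (3,2)# 1/2 · (3,3)+ 1/3 · (3,4)+ 2/3 · (3,5)+ 2/2
The smallest same-type fraction is 0/1 at (2,6), which reduces to 0/1. Any threshold above that leaves this particle unsatisfied.

0/1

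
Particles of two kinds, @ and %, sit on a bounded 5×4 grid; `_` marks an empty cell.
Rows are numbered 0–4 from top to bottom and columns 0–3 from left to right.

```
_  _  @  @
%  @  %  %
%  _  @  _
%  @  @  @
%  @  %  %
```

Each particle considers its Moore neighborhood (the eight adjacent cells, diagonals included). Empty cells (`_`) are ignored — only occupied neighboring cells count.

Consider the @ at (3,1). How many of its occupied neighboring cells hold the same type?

3

Occupied neighbors of (3,1): (2,0)=%, (2,2)=@, (3,0)=%, (3,2)=@, (4,0)=%, (4,1)=@, (4,2)=%.
Same type (@): 3 of 7.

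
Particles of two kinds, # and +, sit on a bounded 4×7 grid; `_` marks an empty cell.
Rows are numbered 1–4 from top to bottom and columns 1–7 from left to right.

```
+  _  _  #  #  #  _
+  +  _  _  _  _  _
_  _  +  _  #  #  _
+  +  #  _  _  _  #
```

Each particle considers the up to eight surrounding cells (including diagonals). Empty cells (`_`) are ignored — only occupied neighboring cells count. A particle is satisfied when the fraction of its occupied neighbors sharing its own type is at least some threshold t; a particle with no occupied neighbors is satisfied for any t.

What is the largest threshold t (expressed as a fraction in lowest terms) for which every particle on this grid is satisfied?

(1,1)+ 2/2
(1,4)# 1/1
(1,5)# 2/2
(1,6)# 1/1
(2,1)+ 2/2
(2,2)+ 3/3
(3,3)+ 2/3
(3,5)# 1/1
(3,6)# 2/2
(4,1)+ 1/1
(4,2)+ 2/3
(4,3)# 0/2
(4,7)# 1/1
The smallest same-type fraction is 0/2 at (4,3), which reduces to 0/1. Any threshold above that leaves this particle unsatisfied.

0/1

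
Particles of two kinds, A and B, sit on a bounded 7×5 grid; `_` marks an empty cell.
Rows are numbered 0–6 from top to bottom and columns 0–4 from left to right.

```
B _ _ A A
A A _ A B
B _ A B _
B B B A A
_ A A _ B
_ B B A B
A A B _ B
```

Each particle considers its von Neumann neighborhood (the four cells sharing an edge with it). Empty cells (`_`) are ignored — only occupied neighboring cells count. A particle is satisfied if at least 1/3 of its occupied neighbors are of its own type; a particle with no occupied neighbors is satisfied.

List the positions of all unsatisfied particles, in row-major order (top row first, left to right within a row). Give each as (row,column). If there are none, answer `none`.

Row 0: (0,0)B 0/1 unhappy · (0,3)A 2/2 ok · (0,4)A 1/2 ok
Row 1: (1,0)A 1/3 ok · (1,1)A 1/1 ok · (1,3)A 1/3 ok · (1,4)B 0/2 unhappy
Row 2: (2,0)B 1/2 ok · (2,2)A 0/2 unhappy · (2,3)B 0/3 unhappy
Row 3: (3,0)B 2/2 ok · (3,1)B 2/3 ok · (3,2)B 1/4 unhappy · (3,3)A 1/3 ok · (3,4)A 1/2 ok
Row 4: (4,1)A 1/3 ok · (4,2)A 1/3 ok · (4,4)B 1/2 ok
Row 5: (5,1)B 1/3 ok · (5,2)B 2/4 ok · (5,3)A 0/2 unhappy · (5,4)B 2/3 ok
Row 6: (6,0)A 1/1 ok · (6,1)A 1/3 ok · (6,2)B 1/2 ok · (6,4)B 1/1 ok

(0,0), (1,4), (2,2), (2,3), (3,2), (5,3)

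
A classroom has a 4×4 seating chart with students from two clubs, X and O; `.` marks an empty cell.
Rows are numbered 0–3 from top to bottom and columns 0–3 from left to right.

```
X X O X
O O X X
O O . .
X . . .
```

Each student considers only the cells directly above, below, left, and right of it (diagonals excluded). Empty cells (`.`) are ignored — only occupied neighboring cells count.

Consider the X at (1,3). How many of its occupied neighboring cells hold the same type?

Occupied neighbors of (1,3): (0,3)=X, (1,2)=X.
Same type (X): 2 of 2.

2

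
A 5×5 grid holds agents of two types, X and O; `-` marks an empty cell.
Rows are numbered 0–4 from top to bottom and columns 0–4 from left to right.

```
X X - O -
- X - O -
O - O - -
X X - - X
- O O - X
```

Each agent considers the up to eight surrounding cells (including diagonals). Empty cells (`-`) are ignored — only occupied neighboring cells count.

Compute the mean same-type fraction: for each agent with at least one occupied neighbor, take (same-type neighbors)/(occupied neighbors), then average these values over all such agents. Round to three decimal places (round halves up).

0.631

(0,0)X 2/2
(0,1)X 2/2
(0,3)O 1/1
(1,1)X 2/4
(1,3)O 2/2
(2,0)O 0/3
(2,2)O 1/3
(3,0)X 1/3
(3,1)X 1/5
(3,4)X 1/1
(4,1)O 1/3
(4,2)O 1/2
(4,4)X 1/1
Sum over 13 agents: 2/2 + 2/2 + 1/1 + 2/4 + 2/2 + 0/3 + 1/3 + 1/3 + 1/5 + 1/1 + 1/3 + 1/2 + 1/1 = 41/5; mean = 41/5 ÷ 13 = 41/65 = 0.630769… → 0.631.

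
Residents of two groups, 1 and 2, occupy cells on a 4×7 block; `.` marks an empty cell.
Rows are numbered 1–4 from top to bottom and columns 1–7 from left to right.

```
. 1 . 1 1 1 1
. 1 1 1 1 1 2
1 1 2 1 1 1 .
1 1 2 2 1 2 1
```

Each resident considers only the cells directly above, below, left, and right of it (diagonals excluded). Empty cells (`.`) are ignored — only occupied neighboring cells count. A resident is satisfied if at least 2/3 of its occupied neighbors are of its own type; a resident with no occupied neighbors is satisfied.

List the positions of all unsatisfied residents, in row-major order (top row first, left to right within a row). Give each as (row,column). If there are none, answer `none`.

(1,7), (2,7), (3,3), (3,4), (4,4), (4,5), (4,6), (4,7)

(1,2)1 1/1 ✓
(1,4)1 2/2 ✓
(1,5)1 3/3 ✓
(1,6)1 3/3 ✓
(1,7)1 1/2 ✗
(2,2)1 3/3 ✓
(2,3)1 2/3 ✓
(2,4)1 4/4 ✓
(2,5)1 4/4 ✓
(2,6)1 3/4 ✓
(2,7)2 0/2 ✗
(3,1)1 2/2 ✓
(3,2)1 3/4 ✓
(3,3)2 1/4 ✗
(3,4)1 2/4 ✗
(3,5)1 4/4 ✓
(3,6)1 2/3 ✓
(4,1)1 2/2 ✓
(4,2)1 2/3 ✓
(4,3)2 2/3 ✓
(4,4)2 1/3 ✗
(4,5)1 1/3 ✗
(4,6)2 0/3 ✗
(4,7)1 0/1 ✗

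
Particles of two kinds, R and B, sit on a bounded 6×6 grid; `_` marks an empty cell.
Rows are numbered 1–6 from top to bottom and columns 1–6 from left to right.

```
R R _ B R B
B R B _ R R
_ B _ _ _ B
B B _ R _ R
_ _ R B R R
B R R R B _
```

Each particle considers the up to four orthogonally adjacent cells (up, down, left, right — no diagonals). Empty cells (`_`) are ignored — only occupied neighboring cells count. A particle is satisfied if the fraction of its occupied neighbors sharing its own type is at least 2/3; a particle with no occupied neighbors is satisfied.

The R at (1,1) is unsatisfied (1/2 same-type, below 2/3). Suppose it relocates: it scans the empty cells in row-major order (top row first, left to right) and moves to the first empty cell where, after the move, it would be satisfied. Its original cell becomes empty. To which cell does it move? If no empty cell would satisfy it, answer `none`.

(3,4)

Vacating (1,1). Empty cells in order:
  (1,3): 1/3 same-type → still unsatisfied.
  (2,4): 1/3 same-type → still unsatisfied.
  (3,1): 0/3 same-type → still unsatisfied.
  (3,3): 0/2 same-type → still unsatisfied.
  (3,4): 1/1 same-type → satisfied — stop here.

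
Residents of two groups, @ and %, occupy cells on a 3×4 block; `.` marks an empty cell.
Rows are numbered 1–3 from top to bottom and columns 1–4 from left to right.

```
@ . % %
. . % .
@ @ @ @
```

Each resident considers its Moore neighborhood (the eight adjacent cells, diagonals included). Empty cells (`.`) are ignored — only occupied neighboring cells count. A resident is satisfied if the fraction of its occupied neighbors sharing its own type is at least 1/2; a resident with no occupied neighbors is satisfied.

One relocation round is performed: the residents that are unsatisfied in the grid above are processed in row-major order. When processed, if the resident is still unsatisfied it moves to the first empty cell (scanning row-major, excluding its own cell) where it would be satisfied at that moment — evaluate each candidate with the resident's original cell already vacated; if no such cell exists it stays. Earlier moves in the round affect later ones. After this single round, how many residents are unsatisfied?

1

Initially unsatisfied (in order): (2,3).
  (2,3) → (1,2).
Resulting grid:
@ % % %
. . . .
@ @ @ @
Unsatisfied now: (1,1).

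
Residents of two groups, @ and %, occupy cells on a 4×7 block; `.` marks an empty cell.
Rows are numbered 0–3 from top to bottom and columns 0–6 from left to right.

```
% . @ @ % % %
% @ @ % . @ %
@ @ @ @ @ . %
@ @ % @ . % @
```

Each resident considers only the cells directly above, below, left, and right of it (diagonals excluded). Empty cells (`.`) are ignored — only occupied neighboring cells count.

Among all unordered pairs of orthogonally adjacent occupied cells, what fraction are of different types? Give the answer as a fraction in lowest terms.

Scan each occupied cell's neighbors to the right and below so each pair is counted once.
From row 0: 3 unlike of 9 pairs (running 3/9).
From row 1: 5 unlike of 9 pairs (running 8/18).
From row 2: 2 unlike of 9 pairs (running 10/27).
From row 3: 3 unlike of 4 pairs (running 13/31).
Total adjacent occupied pairs: 31; unlike-type pairs: 13.
13/31 is already in lowest terms.

13/31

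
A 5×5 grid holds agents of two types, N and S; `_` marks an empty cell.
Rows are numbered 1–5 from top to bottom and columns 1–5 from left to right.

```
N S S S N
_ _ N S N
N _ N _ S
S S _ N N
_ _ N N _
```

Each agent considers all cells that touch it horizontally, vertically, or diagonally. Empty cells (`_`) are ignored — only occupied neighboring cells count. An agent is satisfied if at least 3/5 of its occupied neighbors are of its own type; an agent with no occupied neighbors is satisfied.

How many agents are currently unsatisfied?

Row 1: (1,1)N 0/1 ✗ · (1,2)S 1/3 ✗ · (1,3)S 3/4 ✓ · (1,4)S 2/5 ✗ · (1,5)N 1/3 ✗
Row 2: (2,3)N 1/5 ✗ · (2,4)S 3/7 ✗ · (2,5)N 1/4 ✗
Row 3: (3,1)N 0/2 ✗ · (3,3)N 2/4 ✗ · (3,5)S 1/4 ✗
Row 4: (4,1)S 1/2 ✗ · (4,2)S 1/4 ✗ · (4,4)N 4/5 ✓ · (4,5)N 2/3 ✓
Row 5: (5,3)N 2/3 ✓ · (5,4)N 3/3 ✓
Unsatisfied: (1,1), (1,2), (1,4), (1,5), (2,3), (2,4), (2,5), (3,1), (3,3), (3,5), (4,1), (4,2) — 12 in total.

12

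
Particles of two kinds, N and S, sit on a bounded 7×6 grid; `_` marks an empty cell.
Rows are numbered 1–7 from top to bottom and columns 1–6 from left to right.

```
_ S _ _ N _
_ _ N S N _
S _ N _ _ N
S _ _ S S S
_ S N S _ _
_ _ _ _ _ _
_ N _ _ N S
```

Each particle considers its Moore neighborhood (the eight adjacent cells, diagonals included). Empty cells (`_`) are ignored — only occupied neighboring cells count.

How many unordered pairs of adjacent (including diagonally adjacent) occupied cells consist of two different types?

Scan each occupied cell's neighbors to the right and below (and the two forward diagonals) so each pair is counted once.
Row 1: S(1,2)–N(2,3)≠ N(1,5)–N(2,5)= N(1,5)–S(2,4)≠  → 2/3 unlike.
Row 2: N(2,3)–S(2,4)≠ N(2,3)–N(3,3)= S(2,4)–N(2,5)≠ S(2,4)–N(3,3)≠ N(2,5)–N(3,6)=  → 3/5 unlike.
Row 3: S(3,1)–S(4,1)= N(3,3)–S(4,4)≠ N(3,6)–S(4,6)≠ N(3,6)–S(4,5)≠  → 3/4 unlike.
Row 4: S(4,1)–S(5,2)= S(4,4)–S(4,5)= S(4,4)–S(5,4)= S(4,4)–N(5,3)≠ S(4,5)–S(4,6)= S(4,5)–S(5,4)=  → 1/6 unlike.
Row 5: S(5,2)–N(5,3)≠ N(5,3)–S(5,4)≠  → 2/2 unlike.
Row 7: N(7,5)–S(7,6)≠  → 1/1 unlike.
Total adjacent occupied pairs: 21; unlike-type pairs: 12.

12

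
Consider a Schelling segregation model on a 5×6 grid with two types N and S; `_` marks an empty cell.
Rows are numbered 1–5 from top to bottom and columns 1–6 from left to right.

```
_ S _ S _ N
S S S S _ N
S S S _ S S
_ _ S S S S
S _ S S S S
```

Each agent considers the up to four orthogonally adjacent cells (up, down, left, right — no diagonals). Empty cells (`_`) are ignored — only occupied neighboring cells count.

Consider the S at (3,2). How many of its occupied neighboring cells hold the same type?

3

Occupied neighbors of (3,2): (2,2)=S, (3,1)=S, (3,3)=S.
Same type (S): 3 of 3.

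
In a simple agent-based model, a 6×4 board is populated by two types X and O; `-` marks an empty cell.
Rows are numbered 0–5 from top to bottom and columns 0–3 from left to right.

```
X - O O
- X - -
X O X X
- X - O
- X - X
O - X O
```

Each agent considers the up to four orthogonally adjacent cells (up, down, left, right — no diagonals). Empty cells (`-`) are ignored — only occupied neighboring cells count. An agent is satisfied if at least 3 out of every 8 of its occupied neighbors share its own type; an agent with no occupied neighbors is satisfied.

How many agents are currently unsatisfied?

7

Row 0: (0,0)X 0/0 satisfied · (0,2)O 1/1 satisfied · (0,3)O 1/1 satisfied
Row 1: (1,1)X 0/1 not
Row 2: (2,0)X 0/1 not · (2,1)O 0/4 not · (2,2)X 1/2 satisfied · (2,3)X 1/2 satisfied
Row 3: (3,1)X 1/2 satisfied · (3,3)O 0/2 not
Row 4: (4,1)X 1/1 satisfied · (4,3)X 0/2 not
Row 5: (5,0)O 0/0 satisfied · (5,2)X 0/1 not · (5,3)O 0/2 not
Unsatisfied: (1,1), (2,0), (2,1), (3,3), (4,3), (5,2), (5,3) — 7 in total.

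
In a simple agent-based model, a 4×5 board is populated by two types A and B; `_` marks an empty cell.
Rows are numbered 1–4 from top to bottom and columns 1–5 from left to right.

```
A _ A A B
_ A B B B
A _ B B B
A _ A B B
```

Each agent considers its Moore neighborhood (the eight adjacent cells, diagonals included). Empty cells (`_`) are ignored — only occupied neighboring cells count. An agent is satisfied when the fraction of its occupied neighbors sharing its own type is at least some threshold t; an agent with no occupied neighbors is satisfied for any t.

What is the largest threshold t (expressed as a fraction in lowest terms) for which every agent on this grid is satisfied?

0/1

(1,1)A 1/1
(1,3)A 2/4
(1,4)A 1/5
(1,5)B 2/3
(2,2)A 3/5
(2,3)B 3/6
(2,4)B 6/8
(2,5)B 4/5
(3,1)A 2/2
(3,3)B 4/6
(3,4)B 7/8
(3,5)B 5/5
(4,1)A 1/1
(4,3)A 0/3
(4,4)B 4/5
(4,5)B 3/3
The smallest same-type fraction is 0/3 at (4,3), which reduces to 0/1. Any threshold above that leaves this agent unsatisfied.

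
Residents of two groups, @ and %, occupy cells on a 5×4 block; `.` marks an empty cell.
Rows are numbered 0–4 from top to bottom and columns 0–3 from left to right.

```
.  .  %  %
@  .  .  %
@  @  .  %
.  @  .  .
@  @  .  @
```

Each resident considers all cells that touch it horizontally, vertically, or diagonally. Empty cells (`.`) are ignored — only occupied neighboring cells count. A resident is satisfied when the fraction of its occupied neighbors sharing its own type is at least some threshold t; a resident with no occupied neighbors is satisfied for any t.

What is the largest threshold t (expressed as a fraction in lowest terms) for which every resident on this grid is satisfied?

1/1

(0,2)% 2/2
(0,3)% 2/2
(1,0)@ 2/2
(1,3)% 3/3
(2,0)@ 3/3
(2,1)@ 3/3
(2,3)% 1/1
(3,1)@ 4/4
(4,0)@ 2/2
(4,1)@ 2/2
(4,3)@ — no occupied neighbors
The smallest same-type fraction is 2/2 at (0,2), which reduces to 1/1. Any threshold above that leaves this resident unsatisfied.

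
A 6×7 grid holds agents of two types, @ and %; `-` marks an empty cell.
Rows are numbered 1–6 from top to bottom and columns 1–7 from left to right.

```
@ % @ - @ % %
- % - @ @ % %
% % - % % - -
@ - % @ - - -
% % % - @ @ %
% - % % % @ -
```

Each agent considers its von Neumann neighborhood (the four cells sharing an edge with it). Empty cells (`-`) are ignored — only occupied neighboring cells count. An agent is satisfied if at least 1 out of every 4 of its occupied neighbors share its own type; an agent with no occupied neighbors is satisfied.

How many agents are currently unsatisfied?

(1,1)@ 0/1 ✗
(1,2)% 1/3 ✓
(1,3)@ 0/1 ✗
(1,5)@ 1/2 ✓
(1,6)% 2/3 ✓
(1,7)% 2/2 ✓
(2,2)% 2/2 ✓
(2,4)@ 1/2 ✓
(2,5)@ 2/4 ✓
(2,6)% 2/3 ✓
(2,7)% 2/2 ✓
(3,1)% 1/2 ✓
(3,2)% 2/2 ✓
(3,4)% 1/3 ✓
(3,5)% 1/2 ✓
(4,1)@ 0/2 ✗
(4,3)% 1/2 ✓
(4,4)@ 0/2 ✗
(5,1)% 2/3 ✓
(5,2)% 2/2 ✓
(5,3)% 3/3 ✓
(5,5)@ 1/2 ✓
(5,6)@ 2/3 ✓
(5,7)% 0/1 ✗
(6,1)% 1/1 ✓
(6,3)% 2/2 ✓
(6,4)% 2/2 ✓
(6,5)% 1/3 ✓
(6,6)@ 1/2 ✓
Unsatisfied: (1,1), (1,3), (4,1), (4,4), (5,7) — 5 in total.

5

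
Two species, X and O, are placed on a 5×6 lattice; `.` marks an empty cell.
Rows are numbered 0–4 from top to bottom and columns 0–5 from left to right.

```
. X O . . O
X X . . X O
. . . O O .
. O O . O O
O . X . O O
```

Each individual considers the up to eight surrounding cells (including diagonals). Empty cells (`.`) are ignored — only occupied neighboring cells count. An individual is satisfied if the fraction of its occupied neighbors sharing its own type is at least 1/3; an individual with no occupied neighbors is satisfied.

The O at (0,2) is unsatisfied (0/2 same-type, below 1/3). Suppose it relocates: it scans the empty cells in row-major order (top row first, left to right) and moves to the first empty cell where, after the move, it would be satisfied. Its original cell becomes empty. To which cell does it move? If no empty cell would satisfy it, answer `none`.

(0,4)

Vacating (0,2). Empty cells in order:
  (0,0): 0/3 same-type → still unsatisfied.
  (0,3): 0/1 same-type → still unsatisfied.
  (0,4): 2/3 same-type → satisfied — stop here.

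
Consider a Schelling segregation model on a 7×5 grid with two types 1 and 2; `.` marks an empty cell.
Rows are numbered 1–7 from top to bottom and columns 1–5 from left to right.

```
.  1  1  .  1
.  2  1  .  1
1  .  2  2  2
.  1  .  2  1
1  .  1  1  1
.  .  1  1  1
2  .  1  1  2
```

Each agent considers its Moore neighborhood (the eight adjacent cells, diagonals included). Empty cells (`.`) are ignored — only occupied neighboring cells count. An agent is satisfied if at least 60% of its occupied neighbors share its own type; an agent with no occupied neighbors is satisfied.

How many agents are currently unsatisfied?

9

Row 1: (1,2)1 2/3 ✓ · (1,3)1 2/3 ✓ · (1,5)1 1/1 ✓
Row 2: (2,2)2 1/5 ✗ · (2,3)1 2/5 ✗ · (2,5)1 1/3 ✗
Row 3: (3,1)1 1/2 ✗ · (3,3)2 3/5 ✓ · (3,4)2 3/6 ✗ · (3,5)2 2/4 ✗
Row 4: (4,2)1 3/4 ✓ · (4,4)2 3/7 ✗ · (4,5)1 2/5 ✗
Row 5: (5,1)1 1/1 ✓ · (5,3)1 4/5 ✓ · (5,4)1 6/7 ✓ · (5,5)1 4/5 ✓
Row 6: (6,3)1 5/5 ✓ · (6,4)1 7/8 ✓ · (6,5)1 4/5 ✓
Row 7: (7,1)2 0/0 ✓ · (7,3)1 3/3 ✓ · (7,4)1 4/5 ✓ · (7,5)2 0/3 ✗
Unsatisfied: (2,2), (2,3), (2,5), (3,1), (3,4), (3,5), (4,4), (4,5), (7,5) — 9 in total.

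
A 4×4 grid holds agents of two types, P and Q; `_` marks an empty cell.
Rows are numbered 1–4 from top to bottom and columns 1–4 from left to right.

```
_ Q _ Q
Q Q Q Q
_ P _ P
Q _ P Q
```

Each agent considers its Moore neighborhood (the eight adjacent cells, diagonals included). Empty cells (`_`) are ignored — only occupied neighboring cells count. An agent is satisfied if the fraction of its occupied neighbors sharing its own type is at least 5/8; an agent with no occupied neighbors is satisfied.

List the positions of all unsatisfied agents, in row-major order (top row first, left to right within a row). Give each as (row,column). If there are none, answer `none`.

(1,2)Q 3/3 ✓
(1,4)Q 2/2 ✓
(2,1)Q 2/3 ✓
(2,2)Q 3/4 ✓
(2,3)Q 4/6 ✓
(2,4)Q 2/3 ✓
(3,2)P 1/5 ✗
(3,4)P 1/4 ✗
(4,1)Q 0/1 ✗
(4,3)P 2/3 ✓
(4,4)Q 0/2 ✗

(3,2), (3,4), (4,1), (4,4)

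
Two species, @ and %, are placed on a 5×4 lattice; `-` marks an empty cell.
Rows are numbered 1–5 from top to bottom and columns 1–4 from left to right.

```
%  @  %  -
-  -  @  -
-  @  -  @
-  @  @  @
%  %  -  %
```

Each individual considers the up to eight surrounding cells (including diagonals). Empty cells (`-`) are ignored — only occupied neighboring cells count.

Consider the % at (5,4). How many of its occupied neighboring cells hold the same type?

0

Occupied neighbors of (5,4): (4,3)=@, (4,4)=@.
Same type (%): 0 of 2.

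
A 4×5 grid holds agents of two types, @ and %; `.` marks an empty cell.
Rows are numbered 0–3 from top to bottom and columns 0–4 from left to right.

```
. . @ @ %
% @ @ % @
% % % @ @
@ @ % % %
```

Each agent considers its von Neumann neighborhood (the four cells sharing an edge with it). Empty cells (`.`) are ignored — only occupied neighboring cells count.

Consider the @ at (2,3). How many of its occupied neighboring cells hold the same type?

1

Occupied neighbors of (2,3): (1,3)=%, (3,3)=%, (2,2)=%, (2,4)=@.
Same type (@): 1 of 4.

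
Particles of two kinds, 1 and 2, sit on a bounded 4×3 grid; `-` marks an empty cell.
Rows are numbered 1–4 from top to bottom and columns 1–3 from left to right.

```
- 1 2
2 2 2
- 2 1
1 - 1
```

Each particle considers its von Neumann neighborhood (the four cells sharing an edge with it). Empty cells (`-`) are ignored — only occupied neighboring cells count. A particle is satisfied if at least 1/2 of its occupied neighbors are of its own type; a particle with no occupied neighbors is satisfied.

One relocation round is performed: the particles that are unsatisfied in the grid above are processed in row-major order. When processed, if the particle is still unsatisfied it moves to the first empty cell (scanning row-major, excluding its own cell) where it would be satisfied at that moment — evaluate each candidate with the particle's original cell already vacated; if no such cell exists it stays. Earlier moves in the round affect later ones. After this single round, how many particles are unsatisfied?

Initially unsatisfied (in order): (1,2), (3,3).
  (1,2) → (4,2).
  (3,3): no empty cell satisfies it; stays.
Resulting grid:
- - 2
2 2 2
- 2 1
1 1 1
Unsatisfied now: (3,2), (3,3).

2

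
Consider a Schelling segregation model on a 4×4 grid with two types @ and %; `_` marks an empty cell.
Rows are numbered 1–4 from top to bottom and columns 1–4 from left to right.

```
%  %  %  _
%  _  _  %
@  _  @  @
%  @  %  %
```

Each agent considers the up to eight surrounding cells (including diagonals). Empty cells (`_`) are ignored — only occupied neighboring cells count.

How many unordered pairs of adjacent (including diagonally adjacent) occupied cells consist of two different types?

10

Scan each occupied cell's neighbors to the right and below (and the two forward diagonals) so each pair is counted once.
From row 1: 0 unlike of 5 pairs (running 0/5).
From row 2: 3 unlike of 3 pairs (running 3/8).
From row 3: 5 unlike of 8 pairs (running 8/16).
From row 4: 2 unlike of 3 pairs (running 10/19).
Total adjacent occupied pairs: 19; unlike-type pairs: 10.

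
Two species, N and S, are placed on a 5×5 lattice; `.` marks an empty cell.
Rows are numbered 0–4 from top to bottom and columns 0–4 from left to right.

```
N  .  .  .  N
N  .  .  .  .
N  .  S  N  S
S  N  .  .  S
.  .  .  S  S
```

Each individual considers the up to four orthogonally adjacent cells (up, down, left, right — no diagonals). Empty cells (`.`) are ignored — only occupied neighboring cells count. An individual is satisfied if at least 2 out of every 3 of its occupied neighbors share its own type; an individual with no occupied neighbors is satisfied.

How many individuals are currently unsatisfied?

6

(0,0)N 1/1 satisfied
(0,4)N 0/0 satisfied
(1,0)N 2/2 satisfied
(2,0)N 1/2 not
(2,2)S 0/1 not
(2,3)N 0/2 not
(2,4)S 1/2 not
(3,0)S 0/2 not
(3,1)N 0/1 not
(3,4)S 2/2 satisfied
(4,3)S 1/1 satisfied
(4,4)S 2/2 satisfied
Unsatisfied: (2,0), (2,2), (2,3), (2,4), (3,0), (3,1) — 6 in total.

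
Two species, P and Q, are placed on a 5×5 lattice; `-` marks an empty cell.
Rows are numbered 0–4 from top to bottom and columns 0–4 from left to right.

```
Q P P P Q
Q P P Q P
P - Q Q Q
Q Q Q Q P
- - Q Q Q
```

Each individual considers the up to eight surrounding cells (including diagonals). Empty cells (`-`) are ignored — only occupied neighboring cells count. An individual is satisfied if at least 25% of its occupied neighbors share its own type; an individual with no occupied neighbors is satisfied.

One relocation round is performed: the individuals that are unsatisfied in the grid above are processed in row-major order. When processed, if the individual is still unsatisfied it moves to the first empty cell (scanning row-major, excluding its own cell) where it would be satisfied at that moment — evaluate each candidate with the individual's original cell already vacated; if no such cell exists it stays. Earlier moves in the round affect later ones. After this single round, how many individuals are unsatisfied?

2

Initially unsatisfied (in order): (1,4), (3,4).
  (1,4) → (2,1).
  (3,4): no empty cell satisfies it; stays.
Resulting grid:
Q P P P Q
Q P P Q -
P P Q Q Q
Q Q Q Q P
- - Q Q Q
Unsatisfied now: (1,0), (3,4).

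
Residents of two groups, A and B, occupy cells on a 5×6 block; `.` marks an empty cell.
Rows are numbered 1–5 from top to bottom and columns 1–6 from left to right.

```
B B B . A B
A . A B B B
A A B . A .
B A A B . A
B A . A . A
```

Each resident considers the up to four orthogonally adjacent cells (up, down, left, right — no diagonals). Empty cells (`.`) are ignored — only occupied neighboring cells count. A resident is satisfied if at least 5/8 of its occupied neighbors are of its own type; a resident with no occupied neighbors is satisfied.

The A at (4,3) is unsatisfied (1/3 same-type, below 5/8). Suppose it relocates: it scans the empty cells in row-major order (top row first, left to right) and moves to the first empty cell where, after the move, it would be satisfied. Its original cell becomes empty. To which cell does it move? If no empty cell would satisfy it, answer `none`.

(2,2)

Vacating (4,3). Empty cells in order:
  (1,4): 1/3 same-type → still unsatisfied.
  (2,2): 3/4 same-type → satisfied — stop here.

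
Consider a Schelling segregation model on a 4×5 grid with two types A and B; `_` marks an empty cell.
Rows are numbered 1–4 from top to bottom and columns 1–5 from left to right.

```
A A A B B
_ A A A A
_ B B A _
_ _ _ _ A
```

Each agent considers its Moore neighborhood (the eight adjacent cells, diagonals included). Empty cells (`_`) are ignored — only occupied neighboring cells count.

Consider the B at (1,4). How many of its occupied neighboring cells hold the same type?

Occupied neighbors of (1,4): (1,3)=A, (1,5)=B, (2,3)=A, (2,4)=A, (2,5)=A.
Same type (B): 1 of 5.

1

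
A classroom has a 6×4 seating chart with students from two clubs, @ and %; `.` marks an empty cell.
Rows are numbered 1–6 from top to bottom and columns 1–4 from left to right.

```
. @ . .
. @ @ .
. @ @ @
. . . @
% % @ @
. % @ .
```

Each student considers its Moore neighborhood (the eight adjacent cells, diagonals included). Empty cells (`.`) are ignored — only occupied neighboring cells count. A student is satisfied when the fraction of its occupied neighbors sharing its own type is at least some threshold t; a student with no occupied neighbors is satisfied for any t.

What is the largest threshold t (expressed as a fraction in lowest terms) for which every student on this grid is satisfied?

(1,2)@ 2/2
(2,2)@ 4/4
(2,3)@ 5/5
(3,2)@ 3/3
(3,3)@ 5/5
(3,4)@ 3/3
(4,4)@ 4/4
(5,1)% 2/2
(5,2)% 2/4
(5,3)@ 3/5
(5,4)@ 3/3
(6,2)% 2/4
(6,3)@ 2/4
The smallest same-type fraction is 2/4 at (5,2), which reduces to 1/2. Any threshold above that leaves this student unsatisfied.

1/2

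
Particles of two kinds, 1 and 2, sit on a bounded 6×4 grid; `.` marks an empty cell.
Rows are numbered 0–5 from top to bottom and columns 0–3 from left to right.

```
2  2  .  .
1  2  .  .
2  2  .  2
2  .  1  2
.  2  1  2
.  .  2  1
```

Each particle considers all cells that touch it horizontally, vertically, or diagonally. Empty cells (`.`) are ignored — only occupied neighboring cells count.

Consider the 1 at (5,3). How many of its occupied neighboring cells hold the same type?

Occupied neighbors of (5,3): (4,2)=1, (4,3)=2, (5,2)=2.
Same type (1): 1 of 3.

1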